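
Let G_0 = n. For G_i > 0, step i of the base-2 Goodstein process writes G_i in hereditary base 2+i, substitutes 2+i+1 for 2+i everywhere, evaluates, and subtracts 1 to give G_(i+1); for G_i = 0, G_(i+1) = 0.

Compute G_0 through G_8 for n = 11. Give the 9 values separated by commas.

11, 84, 1027, 15627, 279937, 5764801, 134217727, 2749609302, 70077777775

i=0: 11 = 2^(2 + 1) + 2 + 1 (b=2); 2→3: 3^(3 + 1) + 3 + 1 = 85; 85−1 = 84
i=1: 84 = 3^(3 + 1) + 3 (b=3); 3→4: 4^(4 + 1) + 4 = 1028; 1028−1 = 1027
i=2: 1027 = 4^(4 + 1) + 3 (b=4); 4→5: 5^(5 + 1) + 3 = 15628; 15628−1 = 15627
i=3: 15627 = 5^(5 + 1) + 2 (b=5); 5→6: 6^(6 + 1) + 2 = 279938; 279938−1 = 279937
i=4: 279937 = 6^(6 + 1) + 1 (b=6); 6→7: 7^(7 + 1) + 1 = 5764802; 5764802−1 = 5764801
i=5: 5764801 = 7^(7 + 1) (b=7); 7→8: 8^(8 + 1) = 134217728; 134217728−1 = 134217727
i=6: 134217727 = 7·8^8 + 7·8^7 + 7·8^6 + 7·8^5 + 7·8^4 + 7·8^3 + 7·8^2 + 7·8 + 7 (b=8); 8→9: 7·9^9 + 7·9^7 + 7·9^6 + 7·9^5 + 7·9^4 + 7·9^3 + 7·9^2 + 7·9 + 7 = 2749609303; 2749609303−1 = 2749609302
i=7: 2749609302 = 7·9^9 + 7·9^7 + 7·9^6 + 7·9^5 + 7·9^4 + 7·9^3 + 7·9^2 + 7·9 + 6 (b=9); 9→10: 7·10^10 + 7·10^7 + 7·10^6 + 7·10^5 + 7·10^4 + 7·10^3 + 7·10^2 + 7·10 + 6 = 70077777776; 70077777776−1 = 70077777775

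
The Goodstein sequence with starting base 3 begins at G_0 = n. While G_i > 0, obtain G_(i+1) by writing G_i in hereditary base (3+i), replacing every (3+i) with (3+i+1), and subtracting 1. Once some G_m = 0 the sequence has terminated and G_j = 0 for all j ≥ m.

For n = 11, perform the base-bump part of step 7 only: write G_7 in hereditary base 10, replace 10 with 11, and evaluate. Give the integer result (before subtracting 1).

56

11 —HB3→ 3^2 + 2 —bump→ 4^2 + 2 = 18 —(−1)→ 17
17 —HB4→ 4^2 + 1 —bump→ 5^2 + 1 = 26 —(−1)→ 25
25 —HB5→ 5^2 —bump→ 6^2 = 36 —(−1)→ 35
35 —HB6→ 5·6 + 5 —bump→ 5·7 + 5 = 40 —(−1)→ 39
39 —HB7→ 5·7 + 4 —bump→ 5·8 + 4 = 44 —(−1)→ 43
43 —HB8→ 5·8 + 3 —bump→ 5·9 + 3 = 48 —(−1)→ 47
47 —HB9→ 5·9 + 2 —bump→ 5·10 + 2 = 52 —(−1)→ 51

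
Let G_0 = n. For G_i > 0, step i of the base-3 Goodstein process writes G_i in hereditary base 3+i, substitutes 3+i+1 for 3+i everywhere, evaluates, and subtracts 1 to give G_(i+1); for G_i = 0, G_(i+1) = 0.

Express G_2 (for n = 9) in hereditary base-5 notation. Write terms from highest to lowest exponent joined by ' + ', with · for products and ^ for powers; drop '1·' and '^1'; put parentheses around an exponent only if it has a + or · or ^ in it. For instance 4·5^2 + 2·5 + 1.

3·5 + 2

base 3: 9 = 3^2; at 4: 4^2 = 16; next = 15
base 4: 15 = 3·4 + 3; at 5: 3·5 + 3 = 18; next = 17
base 5: 17 = 3·5 + 2; at 6: 3·6 + 2 = 20; next = 19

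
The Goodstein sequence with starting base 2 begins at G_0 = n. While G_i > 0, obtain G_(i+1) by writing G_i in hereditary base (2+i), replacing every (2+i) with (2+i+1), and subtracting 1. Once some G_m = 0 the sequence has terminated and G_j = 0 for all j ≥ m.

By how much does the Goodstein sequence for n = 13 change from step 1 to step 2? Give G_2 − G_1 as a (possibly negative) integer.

step 0: 13 = 2^(2 + 1) + 2^2 + 1; sub 3 for 2: 3^(3 + 1) + 3^3 + 1; = 109; G_1 = 109−1 = 108
step 1: 108 = 3^(3 + 1) + 3^3; sub 4 for 3: 4^(4 + 1) + 4^4; = 1280; G_2 = 1280−1 = 1279

1171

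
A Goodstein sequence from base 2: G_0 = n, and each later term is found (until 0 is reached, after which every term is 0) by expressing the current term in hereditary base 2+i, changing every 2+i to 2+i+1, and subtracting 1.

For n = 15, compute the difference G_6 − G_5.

144406599

15 —HB2→ 2^(2 + 1) + 2^2 + 2 + 1 —bump→ 3^(3 + 1) + 3^3 + 3 + 1 = 112 —(−1)→ 111
111 —HB3→ 3^(3 + 1) + 3^3 + 3 —bump→ 4^(4 + 1) + 4^4 + 4 = 1284 —(−1)→ 1283
1283 —HB4→ 4^(4 + 1) + 4^4 + 3 —bump→ 5^(5 + 1) + 5^5 + 3 = 18753 —(−1)→ 18752
18752 —HB5→ 5^(5 + 1) + 5^5 + 2 —bump→ 6^(6 + 1) + 6^6 + 2 = 326594 —(−1)→ 326593
326593 —HB6→ 6^(6 + 1) + 6^6 + 1 —bump→ 7^(7 + 1) + 7^7 + 1 = 6588345 —(−1)→ 6588344
6588344 —HB7→ 7^(7 + 1) + 7^7 —bump→ 8^(8 + 1) + 8^8 = 150994944 —(−1)→ 150994943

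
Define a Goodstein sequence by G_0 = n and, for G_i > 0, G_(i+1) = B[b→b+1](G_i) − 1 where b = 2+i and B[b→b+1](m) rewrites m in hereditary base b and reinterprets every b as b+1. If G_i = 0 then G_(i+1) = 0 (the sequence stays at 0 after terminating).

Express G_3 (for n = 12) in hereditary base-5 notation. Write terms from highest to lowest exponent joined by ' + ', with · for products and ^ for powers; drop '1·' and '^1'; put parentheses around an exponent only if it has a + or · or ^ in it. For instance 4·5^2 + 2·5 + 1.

5^(5 + 1) + 2·5^2 + 2·5

base 2: 12 = 2^(2 + 1) + 2^2; at 3: 3^(3 + 1) + 3^3 = 108; next = 107
base 3: 107 = 3^(3 + 1) + 2·3^2 + 2·3 + 2; at 4: 4^(4 + 1) + 2·4^2 + 2·4 + 2 = 1066; next = 1065
base 4: 1065 = 4^(4 + 1) + 2·4^2 + 2·4 + 1; at 5: 5^(5 + 1) + 2·5^2 + 2·5 + 1 = 15686; next = 15685
base 5: 15685 = 5^(5 + 1) + 2·5^2 + 2·5; at 6: 6^(6 + 1) + 2·6^2 + 2·6 = 280020; next = 280019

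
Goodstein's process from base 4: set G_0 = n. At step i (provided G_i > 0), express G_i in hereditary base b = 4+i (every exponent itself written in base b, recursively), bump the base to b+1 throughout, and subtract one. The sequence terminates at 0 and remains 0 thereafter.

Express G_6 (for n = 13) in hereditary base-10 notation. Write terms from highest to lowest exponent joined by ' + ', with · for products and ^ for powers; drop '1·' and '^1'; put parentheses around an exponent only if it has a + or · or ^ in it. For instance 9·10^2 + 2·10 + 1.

2·10 + 1

base 4: 13 = 3·4 + 1; at 5: 3·5 + 1 = 16; next = 15
base 5: 15 = 3·5; at 6: 3·6 = 18; next = 17
base 6: 17 = 2·6 + 5; at 7: 2·7 + 5 = 19; next = 18
base 7: 18 = 2·7 + 4; at 8: 2·8 + 4 = 20; next = 19
base 8: 19 = 2·8 + 3; at 9: 2·9 + 3 = 21; next = 20
base 9: 20 = 2·9 + 2; at 10: 2·10 + 2 = 22; next = 21
base 10: 21 = 2·10 + 1; at 11: 2·11 + 1 = 23; next = 22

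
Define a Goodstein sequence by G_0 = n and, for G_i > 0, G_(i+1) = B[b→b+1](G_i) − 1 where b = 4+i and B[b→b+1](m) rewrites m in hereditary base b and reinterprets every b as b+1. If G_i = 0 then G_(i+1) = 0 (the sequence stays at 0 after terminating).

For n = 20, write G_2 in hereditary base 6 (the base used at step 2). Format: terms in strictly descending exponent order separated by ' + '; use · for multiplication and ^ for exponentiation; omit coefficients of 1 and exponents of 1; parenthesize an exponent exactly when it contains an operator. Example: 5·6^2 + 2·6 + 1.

G_0=20  [base 4] 4^2 + 4  →[4↦5]→  5^2 + 5 = 30  −1 ⇒ G_1=29
G_1=29  [base 5] 5^2 + 4  →[5↦6]→  6^2 + 4 = 40  −1 ⇒ G_2=39
G_2=39  [base 6] 6^2 + 3  →[6↦7]→  7^2 + 3 = 52  −1 ⇒ G_3=51

6^2 + 3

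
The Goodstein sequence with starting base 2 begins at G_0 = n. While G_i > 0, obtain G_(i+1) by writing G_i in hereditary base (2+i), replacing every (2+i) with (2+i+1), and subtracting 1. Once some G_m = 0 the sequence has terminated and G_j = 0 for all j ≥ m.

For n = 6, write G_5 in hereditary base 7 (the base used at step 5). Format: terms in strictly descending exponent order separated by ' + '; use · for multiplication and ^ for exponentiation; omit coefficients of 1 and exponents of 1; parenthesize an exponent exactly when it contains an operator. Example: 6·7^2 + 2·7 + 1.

5·7^5 + 5·7^4 + 5·7^3 + 5·7^2 + 5·7 + 4

(0) 6|_2 = 2^2 + 2 ↦ 3^3 + 3|_3 = 30 ⇒ 29
(1) 29|_3 = 3^3 + 2 ↦ 4^4 + 2|_4 = 258 ⇒ 257
(2) 257|_4 = 4^4 + 1 ↦ 5^5 + 1|_5 = 3126 ⇒ 3125
(3) 3125|_5 = 5^5 ↦ 6^6|_6 = 46656 ⇒ 46655
(4) 46655|_6 = 5·6^5 + 5·6^4 + 5·6^3 + 5·6^2 + 5·6 + 5 ↦ 5·7^5 + 5·7^4 + 5·7^3 + 5·7^2 + 5·7 + 5|_7 = 98040 ⇒ 98039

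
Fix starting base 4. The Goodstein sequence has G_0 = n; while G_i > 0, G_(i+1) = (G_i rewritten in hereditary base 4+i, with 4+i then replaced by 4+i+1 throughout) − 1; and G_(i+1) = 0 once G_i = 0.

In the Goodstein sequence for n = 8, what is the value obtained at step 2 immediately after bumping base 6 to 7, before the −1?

step 0: 8 = 2·4; sub 5 for 4: 2·5; = 10; G_1 = 10−1 = 9
step 1: 9 = 5 + 4; sub 6 for 5: 6 + 4; = 10; G_2 = 10−1 = 9
step 2: 9 = 6 + 3; sub 7 for 6: 7 + 3; = 10; G_3 = 10−1 = 9

10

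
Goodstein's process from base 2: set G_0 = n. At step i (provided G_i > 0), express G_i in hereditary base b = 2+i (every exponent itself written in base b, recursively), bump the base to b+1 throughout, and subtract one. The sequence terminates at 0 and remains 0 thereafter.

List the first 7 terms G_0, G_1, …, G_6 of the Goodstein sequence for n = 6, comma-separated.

step 0: 6 = 2^2 + 2; sub 3 for 2: 3^3 + 3; = 30; G_1 = 30−1 = 29
step 1: 29 = 3^3 + 2; sub 4 for 3: 4^4 + 2; = 258; G_2 = 258−1 = 257
step 2: 257 = 4^4 + 1; sub 5 for 4: 5^5 + 1; = 3126; G_3 = 3126−1 = 3125
step 3: 3125 = 5^5; sub 6 for 5: 6^6; = 46656; G_4 = 46656−1 = 46655
step 4: 46655 = 5·6^5 + 5·6^4 + 5·6^3 + 5·6^2 + 5·6 + 5; sub 7 for 6: 5·7^5 + 5·7^4 + 5·7^3 + 5·7^2 + 5·7 + 5; = 98040; G_5 = 98040−1 = 98039
step 5: 98039 = 5·7^5 + 5·7^4 + 5·7^3 + 5·7^2 + 5·7 + 4; sub 8 for 7: 5·8^5 + 5·8^4 + 5·8^3 + 5·8^2 + 5·8 + 4; = 187244; G_6 = 187244−1 = 187243

6, 29, 257, 3125, 46655, 98039, 187243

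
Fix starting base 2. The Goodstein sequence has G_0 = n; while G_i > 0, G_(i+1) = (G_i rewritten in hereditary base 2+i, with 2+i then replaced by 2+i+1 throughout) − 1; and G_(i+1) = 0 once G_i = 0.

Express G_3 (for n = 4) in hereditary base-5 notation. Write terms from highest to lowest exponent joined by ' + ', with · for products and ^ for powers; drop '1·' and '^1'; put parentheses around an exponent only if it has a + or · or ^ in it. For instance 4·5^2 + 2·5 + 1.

2·5^2 + 2·5

[0] 4 ≡ 2^2 (base 2). Lift 3: 27. −1: 26.
[1] 26 ≡ 2·3^2 + 2·3 + 2 (base 3). Lift 4: 42. −1: 41.
[2] 41 ≡ 2·4^2 + 2·4 + 1 (base 4). Lift 5: 61. −1: 60.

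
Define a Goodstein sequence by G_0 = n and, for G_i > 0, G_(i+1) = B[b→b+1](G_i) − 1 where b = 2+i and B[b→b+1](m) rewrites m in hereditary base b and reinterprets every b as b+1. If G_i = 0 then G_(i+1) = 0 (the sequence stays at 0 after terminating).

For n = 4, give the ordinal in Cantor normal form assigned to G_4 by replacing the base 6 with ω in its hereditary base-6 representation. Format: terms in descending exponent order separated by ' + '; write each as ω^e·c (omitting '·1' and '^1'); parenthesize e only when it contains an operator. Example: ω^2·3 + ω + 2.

G_0=4  [base 2] 2^2  →[2↦3]→  3^3 = 27  −1 ⇒ G_1=26
G_1=26  [base 3] 2·3^2 + 2·3 + 2  →[3↦4]→  2·4^2 + 2·4 + 2 = 42  −1 ⇒ G_2=41
G_2=41  [base 4] 2·4^2 + 2·4 + 1  →[4↦5]→  2·5^2 + 2·5 + 1 = 61  −1 ⇒ G_3=60
G_3=60  [base 5] 2·5^2 + 2·5  →[5↦6]→  2·6^2 + 2·6 = 84  −1 ⇒ G_4=83
G_4=83  [base 6] 2·6^2 + 6 + 5  →[6↦7]→  2·7^2 + 7 + 5 = 110  −1 ⇒ G_5=109

ω^2·2 + ω + 5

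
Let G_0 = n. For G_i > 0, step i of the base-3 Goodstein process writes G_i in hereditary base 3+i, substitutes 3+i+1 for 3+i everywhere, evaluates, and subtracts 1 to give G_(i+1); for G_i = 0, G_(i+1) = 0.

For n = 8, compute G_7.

11

[0] 8 ≡ 2·3 + 2 (base 3). Lift 4: 10. −1: 9.
[1] 9 ≡ 2·4 + 1 (base 4). Lift 5: 11. −1: 10.
[2] 10 ≡ 2·5 (base 5). Lift 6: 12. −1: 11.
[3] 11 ≡ 6 + 5 (base 6). Lift 7: 12. −1: 11.
[4] 11 ≡ 7 + 4 (base 7). Lift 8: 12. −1: 11.
[5] 11 ≡ 8 + 3 (base 8). Lift 9: 12. −1: 11.
[6] 11 ≡ 9 + 2 (base 9). Lift 10: 12. −1: 11.
[7] 11 ≡ 10 + 1 (base 10). Lift 11: 12. −1: 11.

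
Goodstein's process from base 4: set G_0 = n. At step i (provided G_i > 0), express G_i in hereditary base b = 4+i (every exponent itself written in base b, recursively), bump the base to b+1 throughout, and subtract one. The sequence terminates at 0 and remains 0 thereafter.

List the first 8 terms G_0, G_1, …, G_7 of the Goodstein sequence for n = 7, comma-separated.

7, 7, 7, 7, 7, 6, 5, 4

G_0 = 7. HB_4(7) = 4 + 3. Bump = 8. G_1 = 7.
G_1 = 7. HB_5(7) = 5 + 2. Bump = 8. G_2 = 7.
G_2 = 7. HB_6(7) = 6 + 1. Bump = 8. G_3 = 7.
G_3 = 7. HB_7(7) = 7. Bump = 8. G_4 = 7.
G_4 = 7. HB_8(7) = 7. Bump = 7. G_5 = 6.
G_5 = 6. HB_9(6) = 6. Bump = 6. G_6 = 5.
G_6 = 5. HB_10(5) = 5. Bump = 5. G_7 = 4.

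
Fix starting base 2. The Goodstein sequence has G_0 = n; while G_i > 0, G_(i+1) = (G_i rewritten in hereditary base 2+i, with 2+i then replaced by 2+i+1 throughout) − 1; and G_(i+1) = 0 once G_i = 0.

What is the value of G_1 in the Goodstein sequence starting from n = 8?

[0] 8 ≡ 2^(2 + 1) (base 2). Lift 3: 81. −1: 80.
[1] 80 ≡ 2·3^3 + 2·3^2 + 2·3 + 2 (base 3). Lift 4: 554. −1: 553.

80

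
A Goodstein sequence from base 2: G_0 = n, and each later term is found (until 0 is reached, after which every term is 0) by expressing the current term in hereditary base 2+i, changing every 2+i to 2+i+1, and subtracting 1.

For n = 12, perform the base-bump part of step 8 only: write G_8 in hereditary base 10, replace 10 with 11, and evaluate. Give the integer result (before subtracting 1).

3138428376975

step 0: 12 = 2^(2 + 1) + 2^2; sub 3 for 2: 3^(3 + 1) + 3^3; = 108; G_1 = 108−1 = 107
step 1: 107 = 3^(3 + 1) + 2·3^2 + 2·3 + 2; sub 4 for 3: 4^(4 + 1) + 2·4^2 + 2·4 + 2; = 1066; G_2 = 1066−1 = 1065
step 2: 1065 = 4^(4 + 1) + 2·4^2 + 2·4 + 1; sub 5 for 4: 5^(5 + 1) + 2·5^2 + 2·5 + 1; = 15686; G_3 = 15686−1 = 15685
step 3: 15685 = 5^(5 + 1) + 2·5^2 + 2·5; sub 6 for 5: 6^(6 + 1) + 2·6^2 + 2·6; = 280020; G_4 = 280020−1 = 280019
step 4: 280019 = 6^(6 + 1) + 2·6^2 + 6 + 5; sub 7 for 6: 7^(7 + 1) + 2·7^2 + 7 + 5; = 5764911; G_5 = 5764911−1 = 5764910
step 5: 5764910 = 7^(7 + 1) + 2·7^2 + 7 + 4; sub 8 for 7: 8^(8 + 1) + 2·8^2 + 8 + 4; = 134217868; G_6 = 134217868−1 = 134217867
step 6: 134217867 = 8^(8 + 1) + 2·8^2 + 8 + 3; sub 9 for 8: 9^(9 + 1) + 2·9^2 + 9 + 3; = 3486784575; G_7 = 3486784575−1 = 3486784574
step 7: 3486784574 = 9^(9 + 1) + 2·9^2 + 9 + 2; sub 10 for 9: 10^(10 + 1) + 2·10^2 + 10 + 2; = 100000000212; G_8 = 100000000212−1 = 100000000211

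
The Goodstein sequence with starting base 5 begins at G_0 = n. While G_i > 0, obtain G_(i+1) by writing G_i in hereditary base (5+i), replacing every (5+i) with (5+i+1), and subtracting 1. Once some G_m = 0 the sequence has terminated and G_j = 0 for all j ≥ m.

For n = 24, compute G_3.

G_0=24  [base 5] 4·5 + 4  →[5↦6]→  4·6 + 4 = 28  −1 ⇒ G_1=27
G_1=27  [base 6] 4·6 + 3  →[6↦7]→  4·7 + 3 = 31  −1 ⇒ G_2=30
G_2=30  [base 7] 4·7 + 2  →[7↦8]→  4·8 + 2 = 34  −1 ⇒ G_3=33
G_3=33  [base 8] 4·8 + 1  →[8↦9]→  4·9 + 1 = 37  −1 ⇒ G_4=36

33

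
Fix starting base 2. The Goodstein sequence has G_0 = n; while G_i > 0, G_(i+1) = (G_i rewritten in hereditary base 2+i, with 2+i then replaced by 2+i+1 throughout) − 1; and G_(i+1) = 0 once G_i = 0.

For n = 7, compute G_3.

3127

[0] 7 ≡ 2^2 + 2 + 1 (base 2). Lift 3: 31. −1: 30.
[1] 30 ≡ 3^3 + 3 (base 3). Lift 4: 260. −1: 259.
[2] 259 ≡ 4^4 + 3 (base 4). Lift 5: 3128. −1: 3127.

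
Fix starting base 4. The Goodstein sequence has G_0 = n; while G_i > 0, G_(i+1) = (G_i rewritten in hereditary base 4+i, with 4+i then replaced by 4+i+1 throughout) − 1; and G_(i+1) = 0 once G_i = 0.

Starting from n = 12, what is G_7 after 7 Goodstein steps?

19

G_0=12  [base 4] 3·4  →[4↦5]→  3·5 = 15  −1 ⇒ G_1=14
G_1=14  [base 5] 2·5 + 4  →[5↦6]→  2·6 + 4 = 16  −1 ⇒ G_2=15
G_2=15  [base 6] 2·6 + 3  →[6↦7]→  2·7 + 3 = 17  −1 ⇒ G_3=16
G_3=16  [base 7] 2·7 + 2  →[7↦8]→  2·8 + 2 = 18  −1 ⇒ G_4=17
G_4=17  [base 8] 2·8 + 1  →[8↦9]→  2·9 + 1 = 19  −1 ⇒ G_5=18
G_5=18  [base 9] 2·9  →[9↦10]→  2·10 = 20  −1 ⇒ G_6=19
G_6=19  [base 10] 10 + 9  →[10↦11]→  11 + 9 = 20  −1 ⇒ G_7=19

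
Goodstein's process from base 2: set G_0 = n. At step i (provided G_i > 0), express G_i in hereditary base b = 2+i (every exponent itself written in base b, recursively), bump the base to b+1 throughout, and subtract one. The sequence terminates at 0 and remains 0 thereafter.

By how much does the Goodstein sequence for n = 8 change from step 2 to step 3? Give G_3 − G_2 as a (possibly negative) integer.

[0] 8 ≡ 2^(2 + 1) (base 2). Lift 3: 81. −1: 80.
[1] 80 ≡ 2·3^3 + 2·3^2 + 2·3 + 2 (base 3). Lift 4: 554. −1: 553.
[2] 553 ≡ 2·4^4 + 2·4^2 + 2·4 + 1 (base 4). Lift 5: 6311. −1: 6310.

5757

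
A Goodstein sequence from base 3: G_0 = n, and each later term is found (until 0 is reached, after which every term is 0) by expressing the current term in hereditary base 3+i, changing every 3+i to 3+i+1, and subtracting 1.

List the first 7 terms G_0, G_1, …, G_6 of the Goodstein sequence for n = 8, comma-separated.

8, 9, 10, 11, 11, 11, 11

(0) 8|_3 = 2·3 + 2 ↦ 2·4 + 2|_4 = 10 ⇒ 9
(1) 9|_4 = 2·4 + 1 ↦ 2·5 + 1|_5 = 11 ⇒ 10
(2) 10|_5 = 2·5 ↦ 2·6|_6 = 12 ⇒ 11
(3) 11|_6 = 6 + 5 ↦ 7 + 5|_7 = 12 ⇒ 11
(4) 11|_7 = 7 + 4 ↦ 8 + 4|_8 = 12 ⇒ 11
(5) 11|_8 = 8 + 3 ↦ 9 + 3|_9 = 12 ⇒ 11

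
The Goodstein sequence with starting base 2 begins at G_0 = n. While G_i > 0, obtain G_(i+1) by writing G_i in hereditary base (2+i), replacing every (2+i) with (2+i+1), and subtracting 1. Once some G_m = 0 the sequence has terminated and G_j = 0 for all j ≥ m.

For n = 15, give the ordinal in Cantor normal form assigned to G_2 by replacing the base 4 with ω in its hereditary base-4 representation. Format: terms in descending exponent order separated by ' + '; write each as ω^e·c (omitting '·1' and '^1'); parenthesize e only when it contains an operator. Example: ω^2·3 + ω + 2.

ω^(ω + 1) + ω^ω + 3

i=0: 15 = 2^(2 + 1) + 2^2 + 2 + 1 (b=2); 2→3: 3^(3 + 1) + 3^3 + 3 + 1 = 112; 112−1 = 111
i=1: 111 = 3^(3 + 1) + 3^3 + 3 (b=3); 3→4: 4^(4 + 1) + 4^4 + 4 = 1284; 1284−1 = 1283
i=2: 1283 = 4^(4 + 1) + 4^4 + 3 (b=4); 4→5: 5^(5 + 1) + 5^5 + 3 = 18753; 18753−1 = 18752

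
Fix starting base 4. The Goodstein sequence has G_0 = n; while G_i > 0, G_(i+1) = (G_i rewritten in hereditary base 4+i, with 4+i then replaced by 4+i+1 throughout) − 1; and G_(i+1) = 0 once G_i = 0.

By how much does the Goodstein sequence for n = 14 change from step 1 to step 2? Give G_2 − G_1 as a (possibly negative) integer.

G_0=14  [base 4] 3·4 + 2  →[4↦5]→  3·5 + 2 = 17  −1 ⇒ G_1=16
G_1=16  [base 5] 3·5 + 1  →[5↦6]→  3·6 + 1 = 19  −1 ⇒ G_2=18

2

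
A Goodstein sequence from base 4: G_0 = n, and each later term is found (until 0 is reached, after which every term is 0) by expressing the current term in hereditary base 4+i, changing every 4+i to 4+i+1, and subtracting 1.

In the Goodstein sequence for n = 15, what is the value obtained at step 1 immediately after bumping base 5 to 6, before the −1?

G_0 = 15. HB_4(15) = 3·4 + 3. Bump = 18. G_1 = 17.
G_1 = 17. HB_5(17) = 3·5 + 2. Bump = 20. G_2 = 19.

20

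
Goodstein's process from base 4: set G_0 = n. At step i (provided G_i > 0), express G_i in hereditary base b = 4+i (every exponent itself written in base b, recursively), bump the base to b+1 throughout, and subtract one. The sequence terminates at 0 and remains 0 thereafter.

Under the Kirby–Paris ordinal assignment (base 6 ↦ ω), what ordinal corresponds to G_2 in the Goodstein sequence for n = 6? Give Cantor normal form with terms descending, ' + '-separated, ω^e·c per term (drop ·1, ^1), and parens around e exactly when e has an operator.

ω

G_0=6  [base 4] 4 + 2  →[4↦5]→  5 + 2 = 7  −1 ⇒ G_1=6
G_1=6  [base 5] 5 + 1  →[5↦6]→  6 + 1 = 7  −1 ⇒ G_2=6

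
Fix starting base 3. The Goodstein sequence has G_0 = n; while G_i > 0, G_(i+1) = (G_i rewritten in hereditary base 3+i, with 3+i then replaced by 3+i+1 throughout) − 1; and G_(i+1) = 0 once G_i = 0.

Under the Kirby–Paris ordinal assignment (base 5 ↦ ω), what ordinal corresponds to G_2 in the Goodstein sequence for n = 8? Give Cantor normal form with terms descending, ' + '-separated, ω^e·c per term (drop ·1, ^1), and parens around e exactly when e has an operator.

ω·2

8 —HB3→ 2·3 + 2 —bump→ 2·4 + 2 = 10 —(−1)→ 9
9 —HB4→ 2·4 + 1 —bump→ 2·5 + 1 = 11 —(−1)→ 10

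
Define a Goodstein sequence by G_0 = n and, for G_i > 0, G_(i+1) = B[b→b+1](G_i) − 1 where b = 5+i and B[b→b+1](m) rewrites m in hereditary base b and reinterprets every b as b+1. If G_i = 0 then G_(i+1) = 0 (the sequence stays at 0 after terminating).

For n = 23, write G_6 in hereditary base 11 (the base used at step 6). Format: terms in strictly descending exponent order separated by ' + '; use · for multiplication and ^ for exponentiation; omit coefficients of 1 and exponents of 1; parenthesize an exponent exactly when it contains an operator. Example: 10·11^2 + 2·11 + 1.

3·11 + 6

G_0=23  [base 5] 4·5 + 3  →[5↦6]→  4·6 + 3 = 27  −1 ⇒ G_1=26
G_1=26  [base 6] 4·6 + 2  →[6↦7]→  4·7 + 2 = 30  −1 ⇒ G_2=29
G_2=29  [base 7] 4·7 + 1  →[7↦8]→  4·8 + 1 = 33  −1 ⇒ G_3=32
G_3=32  [base 8] 4·8  →[8↦9]→  4·9 = 36  −1 ⇒ G_4=35
G_4=35  [base 9] 3·9 + 8  →[9↦10]→  3·10 + 8 = 38  −1 ⇒ G_5=37
G_5=37  [base 10] 3·10 + 7  →[10↦11]→  3·11 + 7 = 40  −1 ⇒ G_6=39
G_6=39  [base 11] 3·11 + 6  →[11↦12]→  3·12 + 6 = 42  −1 ⇒ G_7=41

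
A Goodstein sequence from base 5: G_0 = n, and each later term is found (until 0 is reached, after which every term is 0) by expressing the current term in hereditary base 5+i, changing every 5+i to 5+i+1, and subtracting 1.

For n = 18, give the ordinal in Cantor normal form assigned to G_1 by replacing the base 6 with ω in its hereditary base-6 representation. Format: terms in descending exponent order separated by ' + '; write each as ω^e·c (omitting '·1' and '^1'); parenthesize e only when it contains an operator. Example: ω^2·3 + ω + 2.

ω·3 + 2

(0) 18|_5 = 3·5 + 3 ↦ 3·6 + 3|_6 = 21 ⇒ 20
(1) 20|_6 = 3·6 + 2 ↦ 3·7 + 2|_7 = 23 ⇒ 22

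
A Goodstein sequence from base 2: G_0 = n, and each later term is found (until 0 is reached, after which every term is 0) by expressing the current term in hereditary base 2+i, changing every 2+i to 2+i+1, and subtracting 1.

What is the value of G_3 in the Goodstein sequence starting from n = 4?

60

base 2: 4 = 2^2; at 3: 3^3 = 27; next = 26
base 3: 26 = 2·3^2 + 2·3 + 2; at 4: 2·4^2 + 2·4 + 2 = 42; next = 41
base 4: 41 = 2·4^2 + 2·4 + 1; at 5: 2·5^2 + 2·5 + 1 = 61; next = 60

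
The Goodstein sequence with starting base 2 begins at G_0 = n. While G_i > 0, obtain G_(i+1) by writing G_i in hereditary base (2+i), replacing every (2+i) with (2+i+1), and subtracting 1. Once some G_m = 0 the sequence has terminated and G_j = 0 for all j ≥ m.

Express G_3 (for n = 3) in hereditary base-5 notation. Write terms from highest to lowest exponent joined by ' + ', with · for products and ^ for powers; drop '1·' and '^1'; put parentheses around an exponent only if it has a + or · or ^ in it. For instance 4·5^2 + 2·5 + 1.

2

(0) 3|_2 = 2 + 1 ↦ 3 + 1|_3 = 4 ⇒ 3
(1) 3|_3 = 3 ↦ 4|_4 = 4 ⇒ 3
(2) 3|_4 = 3 ↦ 3|_5 = 3 ⇒ 2
(3) 2|_5 = 2 ↦ 2|_6 = 2 ⇒ 1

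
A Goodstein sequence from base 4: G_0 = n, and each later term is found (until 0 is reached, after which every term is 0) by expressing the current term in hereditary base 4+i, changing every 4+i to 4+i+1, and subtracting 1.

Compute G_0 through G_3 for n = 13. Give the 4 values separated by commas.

13, 15, 17, 18

step 0: 13 = 3·4 + 1; sub 5 for 4: 3·5 + 1; = 16; G_1 = 16−1 = 15
step 1: 15 = 3·5; sub 6 for 5: 3·6; = 18; G_2 = 18−1 = 17
step 2: 17 = 2·6 + 5; sub 7 for 6: 2·7 + 5; = 19; G_3 = 19−1 = 18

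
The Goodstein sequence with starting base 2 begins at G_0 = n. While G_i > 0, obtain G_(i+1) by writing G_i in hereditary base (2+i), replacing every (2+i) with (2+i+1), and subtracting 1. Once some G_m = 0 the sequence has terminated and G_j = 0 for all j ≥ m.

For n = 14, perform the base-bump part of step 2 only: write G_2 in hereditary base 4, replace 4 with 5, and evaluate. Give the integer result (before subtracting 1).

18751

i=0: 14 = 2^(2 + 1) + 2^2 + 2 (b=2); 2→3: 3^(3 + 1) + 3^3 + 3 = 111; 111−1 = 110
i=1: 110 = 3^(3 + 1) + 3^3 + 2 (b=3); 3→4: 4^(4 + 1) + 4^4 + 2 = 1282; 1282−1 = 1281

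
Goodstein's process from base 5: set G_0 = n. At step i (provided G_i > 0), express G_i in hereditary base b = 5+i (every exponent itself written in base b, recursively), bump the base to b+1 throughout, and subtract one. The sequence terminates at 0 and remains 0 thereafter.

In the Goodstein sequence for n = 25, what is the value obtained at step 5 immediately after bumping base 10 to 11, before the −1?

56

[0] 25 ≡ 5^2 (base 5). Lift 6: 36. −1: 35.
[1] 35 ≡ 5·6 + 5 (base 6). Lift 7: 40. −1: 39.
[2] 39 ≡ 5·7 + 4 (base 7). Lift 8: 44. −1: 43.
[3] 43 ≡ 5·8 + 3 (base 8). Lift 9: 48. −1: 47.
[4] 47 ≡ 5·9 + 2 (base 9). Lift 10: 52. −1: 51.
[5] 51 ≡ 5·10 + 1 (base 10). Lift 11: 56. −1: 55.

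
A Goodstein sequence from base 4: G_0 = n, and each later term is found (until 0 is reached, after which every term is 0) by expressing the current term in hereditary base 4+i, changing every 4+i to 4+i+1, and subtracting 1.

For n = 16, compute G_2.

27

[0] 16 ≡ 4^2 (base 4). Lift 5: 25. −1: 24.
[1] 24 ≡ 4·5 + 4 (base 5). Lift 6: 28. −1: 27.
[2] 27 ≡ 4·6 + 3 (base 6). Lift 7: 31. −1: 30.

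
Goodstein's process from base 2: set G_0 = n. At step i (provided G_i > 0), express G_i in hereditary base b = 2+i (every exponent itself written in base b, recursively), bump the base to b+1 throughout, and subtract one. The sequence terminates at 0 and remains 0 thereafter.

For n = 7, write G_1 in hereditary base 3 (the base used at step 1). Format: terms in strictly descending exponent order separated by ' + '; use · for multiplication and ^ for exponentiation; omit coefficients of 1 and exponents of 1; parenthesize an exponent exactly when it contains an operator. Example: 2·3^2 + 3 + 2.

base 2: 7 = 2^2 + 2 + 1; at 3: 3^3 + 3 + 1 = 31; next = 30
base 3: 30 = 3^3 + 3; at 4: 4^4 + 4 = 260; next = 259

3^3 + 3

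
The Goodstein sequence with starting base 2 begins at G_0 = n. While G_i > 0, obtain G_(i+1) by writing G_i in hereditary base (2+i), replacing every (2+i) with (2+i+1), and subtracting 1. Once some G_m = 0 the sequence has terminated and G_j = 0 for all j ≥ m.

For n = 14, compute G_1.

110

base 2: 14 = 2^(2 + 1) + 2^2 + 2; at 3: 3^(3 + 1) + 3^3 + 3 = 111; next = 110
base 3: 110 = 3^(3 + 1) + 3^3 + 2; at 4: 4^(4 + 1) + 4^4 + 2 = 1282; next = 1281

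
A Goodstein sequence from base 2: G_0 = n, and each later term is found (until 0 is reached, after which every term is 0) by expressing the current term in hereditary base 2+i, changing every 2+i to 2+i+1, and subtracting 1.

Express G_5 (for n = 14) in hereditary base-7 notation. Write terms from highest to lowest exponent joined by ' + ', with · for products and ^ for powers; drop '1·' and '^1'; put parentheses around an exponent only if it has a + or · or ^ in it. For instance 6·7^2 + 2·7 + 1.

7^(7 + 1) + 5·7^5 + 5·7^4 + 5·7^3 + 5·7^2 + 5·7 + 4

G_0=14  [base 2] 2^(2 + 1) + 2^2 + 2  →[2↦3]→  3^(3 + 1) + 3^3 + 3 = 111  −1 ⇒ G_1=110
G_1=110  [base 3] 3^(3 + 1) + 3^3 + 2  →[3↦4]→  4^(4 + 1) + 4^4 + 2 = 1282  −1 ⇒ G_2=1281
G_2=1281  [base 4] 4^(4 + 1) + 4^4 + 1  →[4↦5]→  5^(5 + 1) + 5^5 + 1 = 18751  −1 ⇒ G_3=18750
G_3=18750  [base 5] 5^(5 + 1) + 5^5  →[5↦6]→  6^(6 + 1) + 6^6 = 326592  −1 ⇒ G_4=326591
G_4=326591  [base 6] 6^(6 + 1) + 5·6^5 + 5·6^4 + 5·6^3 + 5·6^2 + 5·6 + 5  →[6↦7]→  7^(7 + 1) + 5·7^5 + 5·7^4 + 5·7^3 + 5·7^2 + 5·7 + 5 = 5862841  −1 ⇒ G_5=5862840
G_5=5862840  [base 7] 7^(7 + 1) + 5·7^5 + 5·7^4 + 5·7^3 + 5·7^2 + 5·7 + 4  →[7↦8]→  8^(8 + 1) + 5·8^5 + 5·8^4 + 5·8^3 + 5·8^2 + 5·8 + 4 = 134404972  −1 ⇒ G_6=134404971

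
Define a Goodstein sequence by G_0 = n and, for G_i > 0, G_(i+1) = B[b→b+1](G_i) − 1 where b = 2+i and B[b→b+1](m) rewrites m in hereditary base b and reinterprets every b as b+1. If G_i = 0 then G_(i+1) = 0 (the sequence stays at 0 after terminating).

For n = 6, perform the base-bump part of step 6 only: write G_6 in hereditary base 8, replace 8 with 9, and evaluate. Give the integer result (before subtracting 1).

332148

base 2: 6 = 2^2 + 2; at 3: 3^3 + 3 = 30; next = 29
base 3: 29 = 3^3 + 2; at 4: 4^4 + 2 = 258; next = 257
base 4: 257 = 4^4 + 1; at 5: 5^5 + 1 = 3126; next = 3125
base 5: 3125 = 5^5; at 6: 6^6 = 46656; next = 46655
base 6: 46655 = 5·6^5 + 5·6^4 + 5·6^3 + 5·6^2 + 5·6 + 5; at 7: 5·7^5 + 5·7^4 + 5·7^3 + 5·7^2 + 5·7 + 5 = 98040; next = 98039
base 7: 98039 = 5·7^5 + 5·7^4 + 5·7^3 + 5·7^2 + 5·7 + 4; at 8: 5·8^5 + 5·8^4 + 5·8^3 + 5·8^2 + 5·8 + 4 = 187244; next = 187243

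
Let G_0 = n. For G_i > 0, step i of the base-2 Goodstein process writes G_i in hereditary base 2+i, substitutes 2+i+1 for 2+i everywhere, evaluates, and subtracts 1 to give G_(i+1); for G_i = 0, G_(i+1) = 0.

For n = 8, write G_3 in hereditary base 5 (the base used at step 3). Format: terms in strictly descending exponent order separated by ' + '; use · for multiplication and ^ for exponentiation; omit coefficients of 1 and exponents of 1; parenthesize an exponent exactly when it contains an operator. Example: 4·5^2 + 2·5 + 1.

G_0=8  [base 2] 2^(2 + 1)  →[2↦3]→  3^(3 + 1) = 81  −1 ⇒ G_1=80
G_1=80  [base 3] 2·3^3 + 2·3^2 + 2·3 + 2  →[3↦4]→  2·4^4 + 2·4^2 + 2·4 + 2 = 554  −1 ⇒ G_2=553
G_2=553  [base 4] 2·4^4 + 2·4^2 + 2·4 + 1  →[4↦5]→  2·5^5 + 2·5^2 + 2·5 + 1 = 6311  −1 ⇒ G_3=6310
G_3=6310  [base 5] 2·5^5 + 2·5^2 + 2·5  →[5↦6]→  2·6^6 + 2·6^2 + 2·6 = 93396  −1 ⇒ G_4=93395

2·5^5 + 2·5^2 + 2·5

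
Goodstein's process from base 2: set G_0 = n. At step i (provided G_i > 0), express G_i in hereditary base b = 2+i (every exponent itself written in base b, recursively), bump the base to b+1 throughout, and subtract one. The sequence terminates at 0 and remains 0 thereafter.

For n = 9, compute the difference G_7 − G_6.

step 0: 9 = 2^(2 + 1) + 1; sub 3 for 2: 3^(3 + 1) + 1; = 82; G_1 = 82−1 = 81
step 1: 81 = 3^(3 + 1); sub 4 for 3: 4^(4 + 1); = 1024; G_2 = 1024−1 = 1023
step 2: 1023 = 3·4^4 + 3·4^3 + 3·4^2 + 3·4 + 3; sub 5 for 4: 3·5^5 + 3·5^3 + 3·5^2 + 3·5 + 3; = 9843; G_3 = 9843−1 = 9842
step 3: 9842 = 3·5^5 + 3·5^3 + 3·5^2 + 3·5 + 2; sub 6 for 5: 3·6^6 + 3·6^3 + 3·6^2 + 3·6 + 2; = 140744; G_4 = 140744−1 = 140743
step 4: 140743 = 3·6^6 + 3·6^3 + 3·6^2 + 3·6 + 1; sub 7 for 6: 3·7^7 + 3·7^3 + 3·7^2 + 3·7 + 1; = 2471827; G_5 = 2471827−1 = 2471826
step 5: 2471826 = 3·7^7 + 3·7^3 + 3·7^2 + 3·7; sub 8 for 7: 3·8^8 + 3·8^3 + 3·8^2 + 3·8; = 50333400; G_6 = 50333400−1 = 50333399
step 6: 50333399 = 3·8^8 + 3·8^3 + 3·8^2 + 2·8 + 7; sub 9 for 8: 3·9^9 + 3·9^3 + 3·9^2 + 2·9 + 7; = 1162263922; G_7 = 1162263922−1 = 1162263921

1111930522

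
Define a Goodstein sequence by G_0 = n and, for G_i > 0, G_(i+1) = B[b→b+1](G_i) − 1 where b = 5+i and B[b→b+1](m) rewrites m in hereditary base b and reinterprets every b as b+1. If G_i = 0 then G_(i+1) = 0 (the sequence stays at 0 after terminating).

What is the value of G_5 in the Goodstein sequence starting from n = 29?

99

i=0: 29 = 5^2 + 4 (b=5); 5→6: 6^2 + 4 = 40; 40−1 = 39
i=1: 39 = 6^2 + 3 (b=6); 6→7: 7^2 + 3 = 52; 52−1 = 51
i=2: 51 = 7^2 + 2 (b=7); 7→8: 8^2 + 2 = 66; 66−1 = 65
i=3: 65 = 8^2 + 1 (b=8); 8→9: 9^2 + 1 = 82; 82−1 = 81
i=4: 81 = 9^2 (b=9); 9→10: 10^2 = 100; 100−1 = 99
i=5: 99 = 9·10 + 9 (b=10); 10→11: 9·11 + 9 = 108; 108−1 = 107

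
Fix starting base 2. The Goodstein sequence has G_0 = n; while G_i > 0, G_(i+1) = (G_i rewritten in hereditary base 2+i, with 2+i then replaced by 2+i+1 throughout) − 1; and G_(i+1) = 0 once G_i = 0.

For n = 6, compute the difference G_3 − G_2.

[0] 6 ≡ 2^2 + 2 (base 2). Lift 3: 30. −1: 29.
[1] 29 ≡ 3^3 + 2 (base 3). Lift 4: 258. −1: 257.
[2] 257 ≡ 4^4 + 1 (base 4). Lift 5: 3126. −1: 3125.

2868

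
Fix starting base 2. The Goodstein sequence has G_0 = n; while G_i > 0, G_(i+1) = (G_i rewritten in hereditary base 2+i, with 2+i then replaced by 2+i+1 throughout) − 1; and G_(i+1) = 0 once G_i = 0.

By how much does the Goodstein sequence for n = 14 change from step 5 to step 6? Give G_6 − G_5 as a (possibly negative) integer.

128542131

14 —HB2→ 2^(2 + 1) + 2^2 + 2 —bump→ 3^(3 + 1) + 3^3 + 3 = 111 —(−1)→ 110
110 —HB3→ 3^(3 + 1) + 3^3 + 2 —bump→ 4^(4 + 1) + 4^4 + 2 = 1282 —(−1)→ 1281
1281 —HB4→ 4^(4 + 1) + 4^4 + 1 —bump→ 5^(5 + 1) + 5^5 + 1 = 18751 —(−1)→ 18750
18750 —HB5→ 5^(5 + 1) + 5^5 —bump→ 6^(6 + 1) + 6^6 = 326592 —(−1)→ 326591
326591 —HB6→ 6^(6 + 1) + 5·6^5 + 5·6^4 + 5·6^3 + 5·6^2 + 5·6 + 5 —bump→ 7^(7 + 1) + 5·7^5 + 5·7^4 + 5·7^3 + 5·7^2 + 5·7 + 5 = 5862841 —(−1)→ 5862840
5862840 —HB7→ 7^(7 + 1) + 5·7^5 + 5·7^4 + 5·7^3 + 5·7^2 + 5·7 + 4 —bump→ 8^(8 + 1) + 5·8^5 + 5·8^4 + 5·8^3 + 5·8^2 + 5·8 + 4 = 134404972 —(−1)→ 134404971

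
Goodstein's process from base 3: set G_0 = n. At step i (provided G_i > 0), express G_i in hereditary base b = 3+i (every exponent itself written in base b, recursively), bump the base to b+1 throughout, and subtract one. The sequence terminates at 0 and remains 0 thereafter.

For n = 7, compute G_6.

base 3: 7 = 2·3 + 1; at 4: 2·4 + 1 = 9; next = 8
base 4: 8 = 2·4; at 5: 2·5 = 10; next = 9
base 5: 9 = 5 + 4; at 6: 6 + 4 = 10; next = 9
base 6: 9 = 6 + 3; at 7: 7 + 3 = 10; next = 9
base 7: 9 = 7 + 2; at 8: 8 + 2 = 10; next = 9
base 8: 9 = 8 + 1; at 9: 9 + 1 = 10; next = 9

9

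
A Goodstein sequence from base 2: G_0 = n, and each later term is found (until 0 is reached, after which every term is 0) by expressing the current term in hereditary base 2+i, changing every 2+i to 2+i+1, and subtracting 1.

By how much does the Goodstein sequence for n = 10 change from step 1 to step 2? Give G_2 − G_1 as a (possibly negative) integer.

942

G_0 = 10. HB_2(10) = 2^(2 + 1) + 2. Bump = 84. G_1 = 83.
G_1 = 83. HB_3(83) = 3^(3 + 1) + 2. Bump = 1026. G_2 = 1025.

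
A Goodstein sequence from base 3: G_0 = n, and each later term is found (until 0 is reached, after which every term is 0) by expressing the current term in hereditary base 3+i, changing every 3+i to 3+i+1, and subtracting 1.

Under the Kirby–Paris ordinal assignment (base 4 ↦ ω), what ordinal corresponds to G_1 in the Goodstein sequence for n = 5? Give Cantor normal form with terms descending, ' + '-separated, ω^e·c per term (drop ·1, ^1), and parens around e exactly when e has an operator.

(0) 5|_3 = 3 + 2 ↦ 4 + 2|_4 = 6 ⇒ 5
(1) 5|_4 = 4 + 1 ↦ 5 + 1|_5 = 6 ⇒ 5

ω + 1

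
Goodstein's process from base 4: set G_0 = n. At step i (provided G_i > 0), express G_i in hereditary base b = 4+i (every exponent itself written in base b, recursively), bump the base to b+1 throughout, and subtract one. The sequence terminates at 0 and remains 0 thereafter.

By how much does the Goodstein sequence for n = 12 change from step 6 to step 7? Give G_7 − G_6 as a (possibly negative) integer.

G_0=12  [base 4] 3·4  →[4↦5]→  3·5 = 15  −1 ⇒ G_1=14
G_1=14  [base 5] 2·5 + 4  →[5↦6]→  2·6 + 4 = 16  −1 ⇒ G_2=15
G_2=15  [base 6] 2·6 + 3  →[6↦7]→  2·7 + 3 = 17  −1 ⇒ G_3=16
G_3=16  [base 7] 2·7 + 2  →[7↦8]→  2·8 + 2 = 18  −1 ⇒ G_4=17
G_4=17  [base 8] 2·8 + 1  →[8↦9]→  2·9 + 1 = 19  −1 ⇒ G_5=18
G_5=18  [base 9] 2·9  →[9↦10]→  2·10 = 20  −1 ⇒ G_6=19
G_6=19  [base 10] 10 + 9  →[10↦11]→  11 + 9 = 20  −1 ⇒ G_7=19

0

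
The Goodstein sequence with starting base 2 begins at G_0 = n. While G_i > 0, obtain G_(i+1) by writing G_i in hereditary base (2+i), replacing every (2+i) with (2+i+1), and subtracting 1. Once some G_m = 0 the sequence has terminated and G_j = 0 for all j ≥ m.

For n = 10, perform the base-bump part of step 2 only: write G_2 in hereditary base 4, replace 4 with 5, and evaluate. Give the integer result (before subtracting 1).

15626

[0] 10 ≡ 2^(2 + 1) + 2 (base 2). Lift 3: 84. −1: 83.
[1] 83 ≡ 3^(3 + 1) + 2 (base 3). Lift 4: 1026. −1: 1025.
[2] 1025 ≡ 4^(4 + 1) + 1 (base 4). Lift 5: 15626. −1: 15625.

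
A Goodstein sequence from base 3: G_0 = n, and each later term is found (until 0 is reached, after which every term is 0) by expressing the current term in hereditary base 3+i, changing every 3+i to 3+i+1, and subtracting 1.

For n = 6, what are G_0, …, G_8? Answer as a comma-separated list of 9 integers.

6 —HB3→ 2·3 —bump→ 2·4 = 8 —(−1)→ 7
7 —HB4→ 4 + 3 —bump→ 5 + 3 = 8 —(−1)→ 7
7 —HB5→ 5 + 2 —bump→ 6 + 2 = 8 —(−1)→ 7
7 —HB6→ 6 + 1 —bump→ 7 + 1 = 8 —(−1)→ 7
7 —HB7→ 7 —bump→ 8 = 8 —(−1)→ 7
7 —HB8→ 7 —bump→ 7 = 7 —(−1)→ 6
6 —HB9→ 6 —bump→ 6 = 6 —(−1)→ 5
5 —HB10→ 5 —bump→ 5 = 5 —(−1)→ 4

6, 7, 7, 7, 7, 7, 6, 5, 4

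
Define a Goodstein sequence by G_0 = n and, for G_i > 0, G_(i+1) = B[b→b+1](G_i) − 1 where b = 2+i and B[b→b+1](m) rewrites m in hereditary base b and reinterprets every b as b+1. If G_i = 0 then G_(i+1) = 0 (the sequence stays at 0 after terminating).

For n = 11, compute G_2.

1027

G_0=11  [base 2] 2^(2 + 1) + 2 + 1  →[2↦3]→  3^(3 + 1) + 3 + 1 = 85  −1 ⇒ G_1=84
G_1=84  [base 3] 3^(3 + 1) + 3  →[3↦4]→  4^(4 + 1) + 4 = 1028  −1 ⇒ G_2=1027
G_2=1027  [base 4] 4^(4 + 1) + 3  →[4↦5]→  5^(5 + 1) + 3 = 15628  −1 ⇒ G_3=15627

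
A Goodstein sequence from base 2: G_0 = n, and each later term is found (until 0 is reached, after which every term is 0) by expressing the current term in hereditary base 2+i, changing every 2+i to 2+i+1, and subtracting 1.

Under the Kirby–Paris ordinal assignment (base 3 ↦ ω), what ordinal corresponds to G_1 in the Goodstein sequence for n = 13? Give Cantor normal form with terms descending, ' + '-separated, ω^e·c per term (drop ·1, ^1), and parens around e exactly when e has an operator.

(0) 13|_2 = 2^(2 + 1) + 2^2 + 1 ↦ 3^(3 + 1) + 3^3 + 1|_3 = 109 ⇒ 108
(1) 108|_3 = 3^(3 + 1) + 3^3 ↦ 4^(4 + 1) + 4^4|_4 = 1280 ⇒ 1279

ω^(ω + 1) + ω^ω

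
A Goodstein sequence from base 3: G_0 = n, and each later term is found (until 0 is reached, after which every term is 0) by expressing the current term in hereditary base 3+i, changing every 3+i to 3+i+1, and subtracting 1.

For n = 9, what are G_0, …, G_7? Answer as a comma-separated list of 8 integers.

step 0: 9 = 3^2; sub 4 for 3: 4^2; = 16; G_1 = 16−1 = 15
step 1: 15 = 3·4 + 3; sub 5 for 4: 3·5 + 3; = 18; G_2 = 18−1 = 17
step 2: 17 = 3·5 + 2; sub 6 for 5: 3·6 + 2; = 20; G_3 = 20−1 = 19
step 3: 19 = 3·6 + 1; sub 7 for 6: 3·7 + 1; = 22; G_4 = 22−1 = 21
step 4: 21 = 3·7; sub 8 for 7: 3·8; = 24; G_5 = 24−1 = 23
step 5: 23 = 2·8 + 7; sub 9 for 8: 2·9 + 7; = 25; G_6 = 25−1 = 24
step 6: 24 = 2·9 + 6; sub 10 for 9: 2·10 + 6; = 26; G_7 = 26−1 = 25

9, 15, 17, 19, 21, 23, 24, 25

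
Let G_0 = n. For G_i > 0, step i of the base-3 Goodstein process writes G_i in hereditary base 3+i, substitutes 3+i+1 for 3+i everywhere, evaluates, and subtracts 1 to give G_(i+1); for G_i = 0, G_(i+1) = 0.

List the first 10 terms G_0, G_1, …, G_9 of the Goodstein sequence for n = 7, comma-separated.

base 3: 7 = 2·3 + 1; at 4: 2·4 + 1 = 9; next = 8
base 4: 8 = 2·4; at 5: 2·5 = 10; next = 9
base 5: 9 = 5 + 4; at 6: 6 + 4 = 10; next = 9
base 6: 9 = 6 + 3; at 7: 7 + 3 = 10; next = 9
base 7: 9 = 7 + 2; at 8: 8 + 2 = 10; next = 9
base 8: 9 = 8 + 1; at 9: 9 + 1 = 10; next = 9
base 9: 9 = 9; at 10: 10 = 10; next = 9
base 10: 9 = 9; at 11: 9 = 9; next = 8
base 11: 8 = 8; at 12: 8 = 8; next = 7

7, 8, 9, 9, 9, 9, 9, 9, 8, 7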